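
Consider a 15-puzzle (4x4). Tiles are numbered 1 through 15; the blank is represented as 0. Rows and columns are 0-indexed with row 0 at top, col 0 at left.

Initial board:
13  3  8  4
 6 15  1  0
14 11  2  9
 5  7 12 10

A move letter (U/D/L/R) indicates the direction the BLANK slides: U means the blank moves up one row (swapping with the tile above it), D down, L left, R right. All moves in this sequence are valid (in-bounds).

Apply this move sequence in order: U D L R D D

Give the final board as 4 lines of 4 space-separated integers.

Answer: 13  3  8  4
 6 15  1  9
14 11  2 10
 5  7 12  0

Derivation:
After move 1 (U):
13  3  8  0
 6 15  1  4
14 11  2  9
 5  7 12 10

After move 2 (D):
13  3  8  4
 6 15  1  0
14 11  2  9
 5  7 12 10

After move 3 (L):
13  3  8  4
 6 15  0  1
14 11  2  9
 5  7 12 10

After move 4 (R):
13  3  8  4
 6 15  1  0
14 11  2  9
 5  7 12 10

After move 5 (D):
13  3  8  4
 6 15  1  9
14 11  2  0
 5  7 12 10

After move 6 (D):
13  3  8  4
 6 15  1  9
14 11  2 10
 5  7 12  0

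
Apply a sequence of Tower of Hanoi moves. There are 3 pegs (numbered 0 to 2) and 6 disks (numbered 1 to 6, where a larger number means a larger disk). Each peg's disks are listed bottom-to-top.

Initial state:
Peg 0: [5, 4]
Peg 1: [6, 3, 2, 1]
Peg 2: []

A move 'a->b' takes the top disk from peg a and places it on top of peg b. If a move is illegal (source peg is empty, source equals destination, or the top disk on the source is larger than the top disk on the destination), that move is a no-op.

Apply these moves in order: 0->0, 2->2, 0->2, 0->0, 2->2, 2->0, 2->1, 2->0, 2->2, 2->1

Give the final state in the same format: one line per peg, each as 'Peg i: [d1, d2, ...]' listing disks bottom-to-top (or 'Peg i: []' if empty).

After move 1 (0->0):
Peg 0: [5, 4]
Peg 1: [6, 3, 2, 1]
Peg 2: []

After move 2 (2->2):
Peg 0: [5, 4]
Peg 1: [6, 3, 2, 1]
Peg 2: []

After move 3 (0->2):
Peg 0: [5]
Peg 1: [6, 3, 2, 1]
Peg 2: [4]

After move 4 (0->0):
Peg 0: [5]
Peg 1: [6, 3, 2, 1]
Peg 2: [4]

After move 5 (2->2):
Peg 0: [5]
Peg 1: [6, 3, 2, 1]
Peg 2: [4]

After move 6 (2->0):
Peg 0: [5, 4]
Peg 1: [6, 3, 2, 1]
Peg 2: []

After move 7 (2->1):
Peg 0: [5, 4]
Peg 1: [6, 3, 2, 1]
Peg 2: []

After move 8 (2->0):
Peg 0: [5, 4]
Peg 1: [6, 3, 2, 1]
Peg 2: []

After move 9 (2->2):
Peg 0: [5, 4]
Peg 1: [6, 3, 2, 1]
Peg 2: []

After move 10 (2->1):
Peg 0: [5, 4]
Peg 1: [6, 3, 2, 1]
Peg 2: []

Answer: Peg 0: [5, 4]
Peg 1: [6, 3, 2, 1]
Peg 2: []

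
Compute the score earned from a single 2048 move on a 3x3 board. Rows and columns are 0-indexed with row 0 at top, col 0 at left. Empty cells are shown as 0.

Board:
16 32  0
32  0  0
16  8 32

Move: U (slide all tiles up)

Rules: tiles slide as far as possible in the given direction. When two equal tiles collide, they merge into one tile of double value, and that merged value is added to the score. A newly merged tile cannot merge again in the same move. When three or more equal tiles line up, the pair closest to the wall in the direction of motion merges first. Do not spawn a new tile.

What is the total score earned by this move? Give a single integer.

Answer: 0

Derivation:
Slide up:
col 0: [16, 32, 16] -> [16, 32, 16]  score +0 (running 0)
col 1: [32, 0, 8] -> [32, 8, 0]  score +0 (running 0)
col 2: [0, 0, 32] -> [32, 0, 0]  score +0 (running 0)
Board after move:
16 32 32
32  8  0
16  0  0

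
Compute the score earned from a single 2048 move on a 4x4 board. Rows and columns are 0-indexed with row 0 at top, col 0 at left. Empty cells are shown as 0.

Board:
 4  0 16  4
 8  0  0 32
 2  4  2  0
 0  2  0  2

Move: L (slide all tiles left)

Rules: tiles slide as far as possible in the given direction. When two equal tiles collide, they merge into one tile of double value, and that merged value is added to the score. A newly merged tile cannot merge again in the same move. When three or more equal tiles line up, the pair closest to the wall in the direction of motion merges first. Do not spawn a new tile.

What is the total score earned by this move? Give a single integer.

Answer: 4

Derivation:
Slide left:
row 0: [4, 0, 16, 4] -> [4, 16, 4, 0]  score +0 (running 0)
row 1: [8, 0, 0, 32] -> [8, 32, 0, 0]  score +0 (running 0)
row 2: [2, 4, 2, 0] -> [2, 4, 2, 0]  score +0 (running 0)
row 3: [0, 2, 0, 2] -> [4, 0, 0, 0]  score +4 (running 4)
Board after move:
 4 16  4  0
 8 32  0  0
 2  4  2  0
 4  0  0  0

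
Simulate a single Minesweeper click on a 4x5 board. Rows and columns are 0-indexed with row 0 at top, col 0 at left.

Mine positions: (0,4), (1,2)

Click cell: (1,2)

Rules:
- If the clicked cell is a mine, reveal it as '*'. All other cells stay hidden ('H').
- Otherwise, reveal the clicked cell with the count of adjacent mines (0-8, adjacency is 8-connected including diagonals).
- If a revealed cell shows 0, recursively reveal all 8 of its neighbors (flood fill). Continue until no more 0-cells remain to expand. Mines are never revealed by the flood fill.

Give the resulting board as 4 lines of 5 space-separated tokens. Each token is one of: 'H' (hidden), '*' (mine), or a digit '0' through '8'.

H H H H H
H H * H H
H H H H H
H H H H H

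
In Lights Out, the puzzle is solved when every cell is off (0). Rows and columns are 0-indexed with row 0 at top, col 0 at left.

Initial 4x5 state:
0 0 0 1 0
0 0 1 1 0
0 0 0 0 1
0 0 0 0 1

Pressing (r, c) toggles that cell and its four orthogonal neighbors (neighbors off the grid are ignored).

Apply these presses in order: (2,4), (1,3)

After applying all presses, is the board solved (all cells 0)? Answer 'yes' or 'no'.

After press 1 at (2,4):
0 0 0 1 0
0 0 1 1 1
0 0 0 1 0
0 0 0 0 0

After press 2 at (1,3):
0 0 0 0 0
0 0 0 0 0
0 0 0 0 0
0 0 0 0 0

Lights still on: 0

Answer: yes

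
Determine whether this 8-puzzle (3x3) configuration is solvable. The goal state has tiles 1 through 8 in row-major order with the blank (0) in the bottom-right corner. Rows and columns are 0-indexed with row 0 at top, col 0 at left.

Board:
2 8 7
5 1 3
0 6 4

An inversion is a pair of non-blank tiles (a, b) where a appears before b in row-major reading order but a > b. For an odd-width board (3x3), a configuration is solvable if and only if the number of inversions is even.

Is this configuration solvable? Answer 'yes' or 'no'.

Answer: yes

Derivation:
Inversions (pairs i<j in row-major order where tile[i] > tile[j] > 0): 16
16 is even, so the puzzle is solvable.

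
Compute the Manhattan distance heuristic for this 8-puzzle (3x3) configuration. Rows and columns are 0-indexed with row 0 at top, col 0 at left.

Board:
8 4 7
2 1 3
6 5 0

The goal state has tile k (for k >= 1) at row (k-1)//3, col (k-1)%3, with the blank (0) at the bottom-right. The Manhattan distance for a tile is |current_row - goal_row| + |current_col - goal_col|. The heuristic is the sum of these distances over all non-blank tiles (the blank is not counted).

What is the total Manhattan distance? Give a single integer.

Tile 8: at (0,0), goal (2,1), distance |0-2|+|0-1| = 3
Tile 4: at (0,1), goal (1,0), distance |0-1|+|1-0| = 2
Tile 7: at (0,2), goal (2,0), distance |0-2|+|2-0| = 4
Tile 2: at (1,0), goal (0,1), distance |1-0|+|0-1| = 2
Tile 1: at (1,1), goal (0,0), distance |1-0|+|1-0| = 2
Tile 3: at (1,2), goal (0,2), distance |1-0|+|2-2| = 1
Tile 6: at (2,0), goal (1,2), distance |2-1|+|0-2| = 3
Tile 5: at (2,1), goal (1,1), distance |2-1|+|1-1| = 1
Sum: 3 + 2 + 4 + 2 + 2 + 1 + 3 + 1 = 18

Answer: 18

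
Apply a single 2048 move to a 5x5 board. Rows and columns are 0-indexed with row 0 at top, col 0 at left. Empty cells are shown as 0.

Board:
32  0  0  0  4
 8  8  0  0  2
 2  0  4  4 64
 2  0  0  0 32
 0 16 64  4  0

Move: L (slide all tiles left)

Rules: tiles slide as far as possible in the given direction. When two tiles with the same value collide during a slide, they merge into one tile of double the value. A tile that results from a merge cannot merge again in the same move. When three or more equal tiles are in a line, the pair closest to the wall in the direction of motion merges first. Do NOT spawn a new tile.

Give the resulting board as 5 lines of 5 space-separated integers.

Slide left:
row 0: [32, 0, 0, 0, 4] -> [32, 4, 0, 0, 0]
row 1: [8, 8, 0, 0, 2] -> [16, 2, 0, 0, 0]
row 2: [2, 0, 4, 4, 64] -> [2, 8, 64, 0, 0]
row 3: [2, 0, 0, 0, 32] -> [2, 32, 0, 0, 0]
row 4: [0, 16, 64, 4, 0] -> [16, 64, 4, 0, 0]

Answer: 32  4  0  0  0
16  2  0  0  0
 2  8 64  0  0
 2 32  0  0  0
16 64  4  0  0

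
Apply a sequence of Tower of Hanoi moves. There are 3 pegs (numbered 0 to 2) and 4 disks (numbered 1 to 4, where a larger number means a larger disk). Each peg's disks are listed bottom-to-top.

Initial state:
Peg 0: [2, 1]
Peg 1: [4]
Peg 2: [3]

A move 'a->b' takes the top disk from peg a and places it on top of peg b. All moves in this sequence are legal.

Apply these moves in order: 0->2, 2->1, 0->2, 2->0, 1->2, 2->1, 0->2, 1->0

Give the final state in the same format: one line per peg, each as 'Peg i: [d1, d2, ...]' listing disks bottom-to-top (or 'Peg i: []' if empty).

Answer: Peg 0: [1]
Peg 1: [4]
Peg 2: [3, 2]

Derivation:
After move 1 (0->2):
Peg 0: [2]
Peg 1: [4]
Peg 2: [3, 1]

After move 2 (2->1):
Peg 0: [2]
Peg 1: [4, 1]
Peg 2: [3]

After move 3 (0->2):
Peg 0: []
Peg 1: [4, 1]
Peg 2: [3, 2]

After move 4 (2->0):
Peg 0: [2]
Peg 1: [4, 1]
Peg 2: [3]

After move 5 (1->2):
Peg 0: [2]
Peg 1: [4]
Peg 2: [3, 1]

After move 6 (2->1):
Peg 0: [2]
Peg 1: [4, 1]
Peg 2: [3]

After move 7 (0->2):
Peg 0: []
Peg 1: [4, 1]
Peg 2: [3, 2]

After move 8 (1->0):
Peg 0: [1]
Peg 1: [4]
Peg 2: [3, 2]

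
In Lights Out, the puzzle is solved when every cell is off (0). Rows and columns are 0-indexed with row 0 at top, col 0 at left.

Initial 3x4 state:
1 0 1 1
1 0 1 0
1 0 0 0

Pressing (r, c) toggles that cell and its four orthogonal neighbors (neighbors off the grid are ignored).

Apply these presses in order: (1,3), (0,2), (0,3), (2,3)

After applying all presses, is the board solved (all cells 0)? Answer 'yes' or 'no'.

Answer: no

Derivation:
After press 1 at (1,3):
1 0 1 0
1 0 0 1
1 0 0 1

After press 2 at (0,2):
1 1 0 1
1 0 1 1
1 0 0 1

After press 3 at (0,3):
1 1 1 0
1 0 1 0
1 0 0 1

After press 4 at (2,3):
1 1 1 0
1 0 1 1
1 0 1 0

Lights still on: 8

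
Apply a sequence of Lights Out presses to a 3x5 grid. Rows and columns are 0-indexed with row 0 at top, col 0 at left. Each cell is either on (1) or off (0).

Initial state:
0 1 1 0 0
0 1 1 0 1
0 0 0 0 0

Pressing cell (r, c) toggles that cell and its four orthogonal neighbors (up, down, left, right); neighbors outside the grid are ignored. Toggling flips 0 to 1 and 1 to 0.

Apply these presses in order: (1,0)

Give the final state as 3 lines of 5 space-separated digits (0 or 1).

Answer: 1 1 1 0 0
1 0 1 0 1
1 0 0 0 0

Derivation:
After press 1 at (1,0):
1 1 1 0 0
1 0 1 0 1
1 0 0 0 0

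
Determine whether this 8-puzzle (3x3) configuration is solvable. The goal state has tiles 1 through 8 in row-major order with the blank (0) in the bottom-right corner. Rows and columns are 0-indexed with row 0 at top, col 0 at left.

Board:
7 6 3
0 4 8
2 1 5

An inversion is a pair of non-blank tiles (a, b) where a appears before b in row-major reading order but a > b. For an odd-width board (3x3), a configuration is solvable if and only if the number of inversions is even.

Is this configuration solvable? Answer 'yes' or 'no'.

Answer: no

Derivation:
Inversions (pairs i<j in row-major order where tile[i] > tile[j] > 0): 19
19 is odd, so the puzzle is not solvable.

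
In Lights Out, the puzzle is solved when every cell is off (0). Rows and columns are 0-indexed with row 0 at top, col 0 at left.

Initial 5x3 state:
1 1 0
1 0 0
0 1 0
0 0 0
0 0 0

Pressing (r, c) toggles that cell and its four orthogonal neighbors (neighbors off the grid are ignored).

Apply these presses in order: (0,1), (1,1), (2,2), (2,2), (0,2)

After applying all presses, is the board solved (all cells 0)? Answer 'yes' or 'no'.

After press 1 at (0,1):
0 0 1
1 1 0
0 1 0
0 0 0
0 0 0

After press 2 at (1,1):
0 1 1
0 0 1
0 0 0
0 0 0
0 0 0

After press 3 at (2,2):
0 1 1
0 0 0
0 1 1
0 0 1
0 0 0

After press 4 at (2,2):
0 1 1
0 0 1
0 0 0
0 0 0
0 0 0

After press 5 at (0,2):
0 0 0
0 0 0
0 0 0
0 0 0
0 0 0

Lights still on: 0

Answer: yes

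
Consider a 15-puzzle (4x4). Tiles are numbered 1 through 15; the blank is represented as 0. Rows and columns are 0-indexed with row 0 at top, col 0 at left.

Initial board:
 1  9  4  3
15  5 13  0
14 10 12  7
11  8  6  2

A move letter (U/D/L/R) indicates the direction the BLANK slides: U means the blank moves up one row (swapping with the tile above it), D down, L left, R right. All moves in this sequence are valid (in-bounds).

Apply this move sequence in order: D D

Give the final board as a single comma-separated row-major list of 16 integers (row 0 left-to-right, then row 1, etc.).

Answer: 1, 9, 4, 3, 15, 5, 13, 7, 14, 10, 12, 2, 11, 8, 6, 0

Derivation:
After move 1 (D):
 1  9  4  3
15  5 13  7
14 10 12  0
11  8  6  2

After move 2 (D):
 1  9  4  3
15  5 13  7
14 10 12  2
11  8  6  0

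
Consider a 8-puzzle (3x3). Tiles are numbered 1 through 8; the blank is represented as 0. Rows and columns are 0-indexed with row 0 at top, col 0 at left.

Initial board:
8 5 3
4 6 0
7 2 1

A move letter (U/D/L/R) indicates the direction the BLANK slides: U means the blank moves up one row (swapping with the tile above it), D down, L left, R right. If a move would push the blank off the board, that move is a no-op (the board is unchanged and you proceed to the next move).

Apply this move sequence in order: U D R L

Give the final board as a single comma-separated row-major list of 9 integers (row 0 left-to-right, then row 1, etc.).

After move 1 (U):
8 5 0
4 6 3
7 2 1

After move 2 (D):
8 5 3
4 6 0
7 2 1

After move 3 (R):
8 5 3
4 6 0
7 2 1

After move 4 (L):
8 5 3
4 0 6
7 2 1

Answer: 8, 5, 3, 4, 0, 6, 7, 2, 1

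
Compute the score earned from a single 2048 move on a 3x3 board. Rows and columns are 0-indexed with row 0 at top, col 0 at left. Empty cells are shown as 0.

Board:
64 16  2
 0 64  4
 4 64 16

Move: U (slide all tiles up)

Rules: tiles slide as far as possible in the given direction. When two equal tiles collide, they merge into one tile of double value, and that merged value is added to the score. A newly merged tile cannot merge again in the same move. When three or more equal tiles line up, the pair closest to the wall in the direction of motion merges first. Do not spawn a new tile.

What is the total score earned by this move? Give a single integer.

Answer: 128

Derivation:
Slide up:
col 0: [64, 0, 4] -> [64, 4, 0]  score +0 (running 0)
col 1: [16, 64, 64] -> [16, 128, 0]  score +128 (running 128)
col 2: [2, 4, 16] -> [2, 4, 16]  score +0 (running 128)
Board after move:
 64  16   2
  4 128   4
  0   0  16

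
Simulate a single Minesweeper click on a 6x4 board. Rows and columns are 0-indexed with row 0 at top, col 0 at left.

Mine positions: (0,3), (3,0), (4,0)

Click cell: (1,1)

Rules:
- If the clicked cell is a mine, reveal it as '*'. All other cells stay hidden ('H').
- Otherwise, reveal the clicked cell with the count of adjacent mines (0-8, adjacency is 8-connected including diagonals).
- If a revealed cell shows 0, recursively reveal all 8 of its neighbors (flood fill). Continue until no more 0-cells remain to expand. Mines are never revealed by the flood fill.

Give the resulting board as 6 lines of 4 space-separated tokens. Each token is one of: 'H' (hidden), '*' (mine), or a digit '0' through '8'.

0 0 1 H
0 0 1 1
1 1 0 0
H 2 0 0
H 2 0 0
H 1 0 0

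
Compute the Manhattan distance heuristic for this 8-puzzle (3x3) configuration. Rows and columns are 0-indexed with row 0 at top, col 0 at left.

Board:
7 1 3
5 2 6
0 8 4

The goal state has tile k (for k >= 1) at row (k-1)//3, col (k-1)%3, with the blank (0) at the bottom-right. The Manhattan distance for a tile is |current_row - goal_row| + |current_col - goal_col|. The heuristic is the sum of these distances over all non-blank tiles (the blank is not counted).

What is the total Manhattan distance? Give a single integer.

Tile 7: at (0,0), goal (2,0), distance |0-2|+|0-0| = 2
Tile 1: at (0,1), goal (0,0), distance |0-0|+|1-0| = 1
Tile 3: at (0,2), goal (0,2), distance |0-0|+|2-2| = 0
Tile 5: at (1,0), goal (1,1), distance |1-1|+|0-1| = 1
Tile 2: at (1,1), goal (0,1), distance |1-0|+|1-1| = 1
Tile 6: at (1,2), goal (1,2), distance |1-1|+|2-2| = 0
Tile 8: at (2,1), goal (2,1), distance |2-2|+|1-1| = 0
Tile 4: at (2,2), goal (1,0), distance |2-1|+|2-0| = 3
Sum: 2 + 1 + 0 + 1 + 1 + 0 + 0 + 3 = 8

Answer: 8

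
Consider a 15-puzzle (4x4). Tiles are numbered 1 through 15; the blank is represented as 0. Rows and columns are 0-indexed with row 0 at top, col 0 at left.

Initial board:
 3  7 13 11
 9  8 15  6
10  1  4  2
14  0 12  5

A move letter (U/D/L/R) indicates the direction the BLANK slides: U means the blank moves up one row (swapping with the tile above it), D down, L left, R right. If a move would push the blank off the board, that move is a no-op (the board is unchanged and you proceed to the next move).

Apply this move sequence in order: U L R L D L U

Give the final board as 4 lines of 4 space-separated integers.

Answer:  3  7 13 11
 9  8 15  6
 0 10  4  2
14  1 12  5

Derivation:
After move 1 (U):
 3  7 13 11
 9  8 15  6
10  0  4  2
14  1 12  5

After move 2 (L):
 3  7 13 11
 9  8 15  6
 0 10  4  2
14  1 12  5

After move 3 (R):
 3  7 13 11
 9  8 15  6
10  0  4  2
14  1 12  5

After move 4 (L):
 3  7 13 11
 9  8 15  6
 0 10  4  2
14  1 12  5

After move 5 (D):
 3  7 13 11
 9  8 15  6
14 10  4  2
 0  1 12  5

After move 6 (L):
 3  7 13 11
 9  8 15  6
14 10  4  2
 0  1 12  5

After move 7 (U):
 3  7 13 11
 9  8 15  6
 0 10  4  2
14  1 12  5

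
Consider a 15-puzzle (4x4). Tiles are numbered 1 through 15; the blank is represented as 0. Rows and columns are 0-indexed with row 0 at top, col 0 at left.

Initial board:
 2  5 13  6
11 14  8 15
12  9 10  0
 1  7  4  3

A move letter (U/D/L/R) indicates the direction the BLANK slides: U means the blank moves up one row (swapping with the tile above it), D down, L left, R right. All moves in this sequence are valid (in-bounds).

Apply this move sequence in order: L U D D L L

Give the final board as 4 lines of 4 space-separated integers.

After move 1 (L):
 2  5 13  6
11 14  8 15
12  9  0 10
 1  7  4  3

After move 2 (U):
 2  5 13  6
11 14  0 15
12  9  8 10
 1  7  4  3

After move 3 (D):
 2  5 13  6
11 14  8 15
12  9  0 10
 1  7  4  3

After move 4 (D):
 2  5 13  6
11 14  8 15
12  9  4 10
 1  7  0  3

After move 5 (L):
 2  5 13  6
11 14  8 15
12  9  4 10
 1  0  7  3

After move 6 (L):
 2  5 13  6
11 14  8 15
12  9  4 10
 0  1  7  3

Answer:  2  5 13  6
11 14  8 15
12  9  4 10
 0  1  7  3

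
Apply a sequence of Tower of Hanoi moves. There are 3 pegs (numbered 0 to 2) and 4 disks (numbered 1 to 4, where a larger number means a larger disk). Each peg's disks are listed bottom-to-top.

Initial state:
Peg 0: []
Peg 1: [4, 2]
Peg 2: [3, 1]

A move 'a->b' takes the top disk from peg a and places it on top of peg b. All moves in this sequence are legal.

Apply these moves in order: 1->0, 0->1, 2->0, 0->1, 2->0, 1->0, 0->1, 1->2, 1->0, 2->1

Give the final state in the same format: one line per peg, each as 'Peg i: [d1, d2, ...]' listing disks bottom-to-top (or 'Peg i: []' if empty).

After move 1 (1->0):
Peg 0: [2]
Peg 1: [4]
Peg 2: [3, 1]

After move 2 (0->1):
Peg 0: []
Peg 1: [4, 2]
Peg 2: [3, 1]

After move 3 (2->0):
Peg 0: [1]
Peg 1: [4, 2]
Peg 2: [3]

After move 4 (0->1):
Peg 0: []
Peg 1: [4, 2, 1]
Peg 2: [3]

After move 5 (2->0):
Peg 0: [3]
Peg 1: [4, 2, 1]
Peg 2: []

After move 6 (1->0):
Peg 0: [3, 1]
Peg 1: [4, 2]
Peg 2: []

After move 7 (0->1):
Peg 0: [3]
Peg 1: [4, 2, 1]
Peg 2: []

After move 8 (1->2):
Peg 0: [3]
Peg 1: [4, 2]
Peg 2: [1]

After move 9 (1->0):
Peg 0: [3, 2]
Peg 1: [4]
Peg 2: [1]

After move 10 (2->1):
Peg 0: [3, 2]
Peg 1: [4, 1]
Peg 2: []

Answer: Peg 0: [3, 2]
Peg 1: [4, 1]
Peg 2: []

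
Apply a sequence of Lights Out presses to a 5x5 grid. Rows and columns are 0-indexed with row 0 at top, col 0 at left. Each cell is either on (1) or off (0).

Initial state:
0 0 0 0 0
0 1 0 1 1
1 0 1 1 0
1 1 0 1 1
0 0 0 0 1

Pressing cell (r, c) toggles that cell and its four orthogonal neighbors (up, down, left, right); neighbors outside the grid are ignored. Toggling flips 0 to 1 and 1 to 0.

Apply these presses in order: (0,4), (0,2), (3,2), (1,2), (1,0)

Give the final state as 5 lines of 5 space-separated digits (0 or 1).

Answer: 1 1 0 0 1
1 1 0 0 0
0 0 1 1 0
1 0 1 0 1
0 0 1 0 1

Derivation:
After press 1 at (0,4):
0 0 0 1 1
0 1 0 1 0
1 0 1 1 0
1 1 0 1 1
0 0 0 0 1

After press 2 at (0,2):
0 1 1 0 1
0 1 1 1 0
1 0 1 1 0
1 1 0 1 1
0 0 0 0 1

After press 3 at (3,2):
0 1 1 0 1
0 1 1 1 0
1 0 0 1 0
1 0 1 0 1
0 0 1 0 1

After press 4 at (1,2):
0 1 0 0 1
0 0 0 0 0
1 0 1 1 0
1 0 1 0 1
0 0 1 0 1

After press 5 at (1,0):
1 1 0 0 1
1 1 0 0 0
0 0 1 1 0
1 0 1 0 1
0 0 1 0 1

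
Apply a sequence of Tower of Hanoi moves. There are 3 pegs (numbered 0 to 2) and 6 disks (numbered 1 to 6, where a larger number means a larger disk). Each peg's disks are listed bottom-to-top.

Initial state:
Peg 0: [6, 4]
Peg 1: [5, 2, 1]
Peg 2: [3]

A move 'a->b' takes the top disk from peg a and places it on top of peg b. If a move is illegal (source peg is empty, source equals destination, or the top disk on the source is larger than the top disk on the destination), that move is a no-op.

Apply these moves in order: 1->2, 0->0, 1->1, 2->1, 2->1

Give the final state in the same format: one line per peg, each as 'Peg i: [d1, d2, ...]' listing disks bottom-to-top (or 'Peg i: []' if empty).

Answer: Peg 0: [6, 4]
Peg 1: [5, 2, 1]
Peg 2: [3]

Derivation:
After move 1 (1->2):
Peg 0: [6, 4]
Peg 1: [5, 2]
Peg 2: [3, 1]

After move 2 (0->0):
Peg 0: [6, 4]
Peg 1: [5, 2]
Peg 2: [3, 1]

After move 3 (1->1):
Peg 0: [6, 4]
Peg 1: [5, 2]
Peg 2: [3, 1]

After move 4 (2->1):
Peg 0: [6, 4]
Peg 1: [5, 2, 1]
Peg 2: [3]

After move 5 (2->1):
Peg 0: [6, 4]
Peg 1: [5, 2, 1]
Peg 2: [3]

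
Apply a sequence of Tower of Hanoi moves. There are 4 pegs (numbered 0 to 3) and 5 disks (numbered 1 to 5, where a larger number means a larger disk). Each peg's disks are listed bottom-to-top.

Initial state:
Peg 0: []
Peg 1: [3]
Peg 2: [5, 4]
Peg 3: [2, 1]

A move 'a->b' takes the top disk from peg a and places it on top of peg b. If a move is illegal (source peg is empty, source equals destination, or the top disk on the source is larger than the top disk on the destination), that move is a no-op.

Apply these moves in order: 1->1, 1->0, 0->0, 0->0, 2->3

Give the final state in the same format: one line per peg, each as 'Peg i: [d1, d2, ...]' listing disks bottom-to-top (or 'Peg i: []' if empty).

Answer: Peg 0: [3]
Peg 1: []
Peg 2: [5, 4]
Peg 3: [2, 1]

Derivation:
After move 1 (1->1):
Peg 0: []
Peg 1: [3]
Peg 2: [5, 4]
Peg 3: [2, 1]

After move 2 (1->0):
Peg 0: [3]
Peg 1: []
Peg 2: [5, 4]
Peg 3: [2, 1]

After move 3 (0->0):
Peg 0: [3]
Peg 1: []
Peg 2: [5, 4]
Peg 3: [2, 1]

After move 4 (0->0):
Peg 0: [3]
Peg 1: []
Peg 2: [5, 4]
Peg 3: [2, 1]

After move 5 (2->3):
Peg 0: [3]
Peg 1: []
Peg 2: [5, 4]
Peg 3: [2, 1]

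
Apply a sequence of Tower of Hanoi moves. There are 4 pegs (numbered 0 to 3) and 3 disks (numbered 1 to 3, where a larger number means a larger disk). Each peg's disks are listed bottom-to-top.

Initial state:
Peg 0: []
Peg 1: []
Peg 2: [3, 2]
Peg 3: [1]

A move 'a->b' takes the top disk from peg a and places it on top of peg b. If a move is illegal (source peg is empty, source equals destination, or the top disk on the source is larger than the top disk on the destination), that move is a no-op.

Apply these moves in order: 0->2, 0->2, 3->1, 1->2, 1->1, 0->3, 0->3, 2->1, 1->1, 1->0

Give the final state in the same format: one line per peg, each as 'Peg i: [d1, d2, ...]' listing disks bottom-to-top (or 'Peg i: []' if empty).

Answer: Peg 0: [1]
Peg 1: []
Peg 2: [3, 2]
Peg 3: []

Derivation:
After move 1 (0->2):
Peg 0: []
Peg 1: []
Peg 2: [3, 2]
Peg 3: [1]

After move 2 (0->2):
Peg 0: []
Peg 1: []
Peg 2: [3, 2]
Peg 3: [1]

After move 3 (3->1):
Peg 0: []
Peg 1: [1]
Peg 2: [3, 2]
Peg 3: []

After move 4 (1->2):
Peg 0: []
Peg 1: []
Peg 2: [3, 2, 1]
Peg 3: []

After move 5 (1->1):
Peg 0: []
Peg 1: []
Peg 2: [3, 2, 1]
Peg 3: []

After move 6 (0->3):
Peg 0: []
Peg 1: []
Peg 2: [3, 2, 1]
Peg 3: []

After move 7 (0->3):
Peg 0: []
Peg 1: []
Peg 2: [3, 2, 1]
Peg 3: []

After move 8 (2->1):
Peg 0: []
Peg 1: [1]
Peg 2: [3, 2]
Peg 3: []

After move 9 (1->1):
Peg 0: []
Peg 1: [1]
Peg 2: [3, 2]
Peg 3: []

After move 10 (1->0):
Peg 0: [1]
Peg 1: []
Peg 2: [3, 2]
Peg 3: []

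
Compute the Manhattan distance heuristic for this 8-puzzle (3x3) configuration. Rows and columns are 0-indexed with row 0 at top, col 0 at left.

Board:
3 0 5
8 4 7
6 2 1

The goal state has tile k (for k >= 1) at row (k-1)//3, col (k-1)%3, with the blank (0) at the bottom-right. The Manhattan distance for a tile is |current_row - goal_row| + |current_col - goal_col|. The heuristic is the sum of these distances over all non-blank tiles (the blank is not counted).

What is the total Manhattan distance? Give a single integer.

Answer: 19

Derivation:
Tile 3: at (0,0), goal (0,2), distance |0-0|+|0-2| = 2
Tile 5: at (0,2), goal (1,1), distance |0-1|+|2-1| = 2
Tile 8: at (1,0), goal (2,1), distance |1-2|+|0-1| = 2
Tile 4: at (1,1), goal (1,0), distance |1-1|+|1-0| = 1
Tile 7: at (1,2), goal (2,0), distance |1-2|+|2-0| = 3
Tile 6: at (2,0), goal (1,2), distance |2-1|+|0-2| = 3
Tile 2: at (2,1), goal (0,1), distance |2-0|+|1-1| = 2
Tile 1: at (2,2), goal (0,0), distance |2-0|+|2-0| = 4
Sum: 2 + 2 + 2 + 1 + 3 + 3 + 2 + 4 = 19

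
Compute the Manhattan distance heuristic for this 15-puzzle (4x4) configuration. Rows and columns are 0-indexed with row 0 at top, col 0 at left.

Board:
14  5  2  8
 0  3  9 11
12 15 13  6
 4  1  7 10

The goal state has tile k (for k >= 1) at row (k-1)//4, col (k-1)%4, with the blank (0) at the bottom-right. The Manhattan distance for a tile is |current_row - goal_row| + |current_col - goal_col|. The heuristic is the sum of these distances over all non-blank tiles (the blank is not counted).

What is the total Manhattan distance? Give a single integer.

Tile 14: at (0,0), goal (3,1), distance |0-3|+|0-1| = 4
Tile 5: at (0,1), goal (1,0), distance |0-1|+|1-0| = 2
Tile 2: at (0,2), goal (0,1), distance |0-0|+|2-1| = 1
Tile 8: at (0,3), goal (1,3), distance |0-1|+|3-3| = 1
Tile 3: at (1,1), goal (0,2), distance |1-0|+|1-2| = 2
Tile 9: at (1,2), goal (2,0), distance |1-2|+|2-0| = 3
Tile 11: at (1,3), goal (2,2), distance |1-2|+|3-2| = 2
Tile 12: at (2,0), goal (2,3), distance |2-2|+|0-3| = 3
Tile 15: at (2,1), goal (3,2), distance |2-3|+|1-2| = 2
Tile 13: at (2,2), goal (3,0), distance |2-3|+|2-0| = 3
Tile 6: at (2,3), goal (1,1), distance |2-1|+|3-1| = 3
Tile 4: at (3,0), goal (0,3), distance |3-0|+|0-3| = 6
Tile 1: at (3,1), goal (0,0), distance |3-0|+|1-0| = 4
Tile 7: at (3,2), goal (1,2), distance |3-1|+|2-2| = 2
Tile 10: at (3,3), goal (2,1), distance |3-2|+|3-1| = 3
Sum: 4 + 2 + 1 + 1 + 2 + 3 + 2 + 3 + 2 + 3 + 3 + 6 + 4 + 2 + 3 = 41

Answer: 41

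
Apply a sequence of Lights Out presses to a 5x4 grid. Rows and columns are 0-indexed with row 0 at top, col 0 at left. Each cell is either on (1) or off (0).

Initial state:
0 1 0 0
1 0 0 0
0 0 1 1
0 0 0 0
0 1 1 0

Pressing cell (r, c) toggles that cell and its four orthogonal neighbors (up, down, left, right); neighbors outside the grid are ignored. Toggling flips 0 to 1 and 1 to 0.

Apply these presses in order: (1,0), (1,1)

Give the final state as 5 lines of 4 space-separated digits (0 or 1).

After press 1 at (1,0):
1 1 0 0
0 1 0 0
1 0 1 1
0 0 0 0
0 1 1 0

After press 2 at (1,1):
1 0 0 0
1 0 1 0
1 1 1 1
0 0 0 0
0 1 1 0

Answer: 1 0 0 0
1 0 1 0
1 1 1 1
0 0 0 0
0 1 1 0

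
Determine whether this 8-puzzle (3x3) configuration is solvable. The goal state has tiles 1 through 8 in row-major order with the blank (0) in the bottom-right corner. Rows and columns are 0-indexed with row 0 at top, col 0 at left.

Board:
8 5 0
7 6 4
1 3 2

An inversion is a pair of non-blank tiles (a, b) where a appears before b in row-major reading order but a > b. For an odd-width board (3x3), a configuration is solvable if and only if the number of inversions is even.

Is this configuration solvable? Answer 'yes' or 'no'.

Inversions (pairs i<j in row-major order where tile[i] > tile[j] > 0): 24
24 is even, so the puzzle is solvable.

Answer: yes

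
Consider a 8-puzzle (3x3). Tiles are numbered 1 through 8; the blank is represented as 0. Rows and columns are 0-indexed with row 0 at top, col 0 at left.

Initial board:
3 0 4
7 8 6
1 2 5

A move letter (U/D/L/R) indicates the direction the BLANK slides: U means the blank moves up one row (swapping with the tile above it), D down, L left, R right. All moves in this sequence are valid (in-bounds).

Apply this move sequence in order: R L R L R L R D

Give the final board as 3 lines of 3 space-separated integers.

After move 1 (R):
3 4 0
7 8 6
1 2 5

After move 2 (L):
3 0 4
7 8 6
1 2 5

After move 3 (R):
3 4 0
7 8 6
1 2 5

After move 4 (L):
3 0 4
7 8 6
1 2 5

After move 5 (R):
3 4 0
7 8 6
1 2 5

After move 6 (L):
3 0 4
7 8 6
1 2 5

After move 7 (R):
3 4 0
7 8 6
1 2 5

After move 8 (D):
3 4 6
7 8 0
1 2 5

Answer: 3 4 6
7 8 0
1 2 5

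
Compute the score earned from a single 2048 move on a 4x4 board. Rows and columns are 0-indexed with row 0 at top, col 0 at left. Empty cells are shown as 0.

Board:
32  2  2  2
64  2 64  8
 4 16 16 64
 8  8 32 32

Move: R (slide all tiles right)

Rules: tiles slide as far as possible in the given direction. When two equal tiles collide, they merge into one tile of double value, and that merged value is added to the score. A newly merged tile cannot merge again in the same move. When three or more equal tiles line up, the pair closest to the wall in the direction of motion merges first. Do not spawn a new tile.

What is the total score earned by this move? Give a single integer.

Slide right:
row 0: [32, 2, 2, 2] -> [0, 32, 2, 4]  score +4 (running 4)
row 1: [64, 2, 64, 8] -> [64, 2, 64, 8]  score +0 (running 4)
row 2: [4, 16, 16, 64] -> [0, 4, 32, 64]  score +32 (running 36)
row 3: [8, 8, 32, 32] -> [0, 0, 16, 64]  score +80 (running 116)
Board after move:
 0 32  2  4
64  2 64  8
 0  4 32 64
 0  0 16 64

Answer: 116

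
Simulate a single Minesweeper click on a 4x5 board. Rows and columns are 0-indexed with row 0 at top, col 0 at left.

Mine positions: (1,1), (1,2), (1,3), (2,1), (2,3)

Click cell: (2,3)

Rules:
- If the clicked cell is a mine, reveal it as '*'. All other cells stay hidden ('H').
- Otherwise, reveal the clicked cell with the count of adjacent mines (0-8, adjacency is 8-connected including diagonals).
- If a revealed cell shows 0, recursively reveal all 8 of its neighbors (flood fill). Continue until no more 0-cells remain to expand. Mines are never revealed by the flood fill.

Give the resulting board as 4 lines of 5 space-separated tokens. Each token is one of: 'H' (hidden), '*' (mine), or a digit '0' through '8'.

H H H H H
H H H H H
H H H * H
H H H H H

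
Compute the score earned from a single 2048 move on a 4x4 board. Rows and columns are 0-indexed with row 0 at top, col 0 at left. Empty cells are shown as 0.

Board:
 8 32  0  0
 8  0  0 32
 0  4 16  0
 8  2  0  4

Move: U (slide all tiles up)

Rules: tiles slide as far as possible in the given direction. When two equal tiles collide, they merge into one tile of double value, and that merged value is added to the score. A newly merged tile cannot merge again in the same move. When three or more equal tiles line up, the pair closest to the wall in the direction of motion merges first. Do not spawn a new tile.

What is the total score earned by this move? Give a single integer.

Slide up:
col 0: [8, 8, 0, 8] -> [16, 8, 0, 0]  score +16 (running 16)
col 1: [32, 0, 4, 2] -> [32, 4, 2, 0]  score +0 (running 16)
col 2: [0, 0, 16, 0] -> [16, 0, 0, 0]  score +0 (running 16)
col 3: [0, 32, 0, 4] -> [32, 4, 0, 0]  score +0 (running 16)
Board after move:
16 32 16 32
 8  4  0  4
 0  2  0  0
 0  0  0  0

Answer: 16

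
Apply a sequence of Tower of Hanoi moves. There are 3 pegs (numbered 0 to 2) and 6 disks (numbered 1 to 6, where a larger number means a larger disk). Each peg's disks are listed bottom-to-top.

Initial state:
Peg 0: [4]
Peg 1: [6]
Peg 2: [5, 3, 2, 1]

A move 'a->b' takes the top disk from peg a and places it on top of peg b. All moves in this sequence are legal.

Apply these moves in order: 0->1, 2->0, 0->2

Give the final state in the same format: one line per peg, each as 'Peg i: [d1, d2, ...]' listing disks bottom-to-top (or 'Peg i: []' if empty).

Answer: Peg 0: []
Peg 1: [6, 4]
Peg 2: [5, 3, 2, 1]

Derivation:
After move 1 (0->1):
Peg 0: []
Peg 1: [6, 4]
Peg 2: [5, 3, 2, 1]

After move 2 (2->0):
Peg 0: [1]
Peg 1: [6, 4]
Peg 2: [5, 3, 2]

After move 3 (0->2):
Peg 0: []
Peg 1: [6, 4]
Peg 2: [5, 3, 2, 1]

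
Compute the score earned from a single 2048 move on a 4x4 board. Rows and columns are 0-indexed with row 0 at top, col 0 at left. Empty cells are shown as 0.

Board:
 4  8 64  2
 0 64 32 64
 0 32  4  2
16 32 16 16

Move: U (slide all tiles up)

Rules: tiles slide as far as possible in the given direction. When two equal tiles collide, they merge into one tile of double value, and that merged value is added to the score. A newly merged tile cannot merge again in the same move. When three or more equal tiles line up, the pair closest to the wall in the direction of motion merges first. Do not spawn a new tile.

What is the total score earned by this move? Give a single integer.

Slide up:
col 0: [4, 0, 0, 16] -> [4, 16, 0, 0]  score +0 (running 0)
col 1: [8, 64, 32, 32] -> [8, 64, 64, 0]  score +64 (running 64)
col 2: [64, 32, 4, 16] -> [64, 32, 4, 16]  score +0 (running 64)
col 3: [2, 64, 2, 16] -> [2, 64, 2, 16]  score +0 (running 64)
Board after move:
 4  8 64  2
16 64 32 64
 0 64  4  2
 0  0 16 16

Answer: 64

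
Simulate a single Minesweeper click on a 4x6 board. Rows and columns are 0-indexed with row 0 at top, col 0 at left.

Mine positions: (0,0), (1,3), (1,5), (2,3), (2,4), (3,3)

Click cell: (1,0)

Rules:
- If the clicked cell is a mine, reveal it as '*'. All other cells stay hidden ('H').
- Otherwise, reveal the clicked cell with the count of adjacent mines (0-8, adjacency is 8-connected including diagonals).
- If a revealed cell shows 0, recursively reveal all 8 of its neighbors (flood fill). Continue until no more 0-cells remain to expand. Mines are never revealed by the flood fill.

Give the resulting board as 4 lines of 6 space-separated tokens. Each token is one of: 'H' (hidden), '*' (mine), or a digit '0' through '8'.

H H H H H H
1 H H H H H
H H H H H H
H H H H H H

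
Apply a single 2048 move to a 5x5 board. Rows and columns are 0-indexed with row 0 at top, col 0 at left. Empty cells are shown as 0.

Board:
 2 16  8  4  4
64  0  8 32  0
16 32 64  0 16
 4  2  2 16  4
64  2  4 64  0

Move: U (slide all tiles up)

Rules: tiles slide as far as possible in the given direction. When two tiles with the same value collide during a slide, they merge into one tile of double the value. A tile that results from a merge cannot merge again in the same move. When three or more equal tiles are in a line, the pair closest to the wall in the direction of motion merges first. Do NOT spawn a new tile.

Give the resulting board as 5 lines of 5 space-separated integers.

Slide up:
col 0: [2, 64, 16, 4, 64] -> [2, 64, 16, 4, 64]
col 1: [16, 0, 32, 2, 2] -> [16, 32, 4, 0, 0]
col 2: [8, 8, 64, 2, 4] -> [16, 64, 2, 4, 0]
col 3: [4, 32, 0, 16, 64] -> [4, 32, 16, 64, 0]
col 4: [4, 0, 16, 4, 0] -> [4, 16, 4, 0, 0]

Answer:  2 16 16  4  4
64 32 64 32 16
16  4  2 16  4
 4  0  4 64  0
64  0  0  0  0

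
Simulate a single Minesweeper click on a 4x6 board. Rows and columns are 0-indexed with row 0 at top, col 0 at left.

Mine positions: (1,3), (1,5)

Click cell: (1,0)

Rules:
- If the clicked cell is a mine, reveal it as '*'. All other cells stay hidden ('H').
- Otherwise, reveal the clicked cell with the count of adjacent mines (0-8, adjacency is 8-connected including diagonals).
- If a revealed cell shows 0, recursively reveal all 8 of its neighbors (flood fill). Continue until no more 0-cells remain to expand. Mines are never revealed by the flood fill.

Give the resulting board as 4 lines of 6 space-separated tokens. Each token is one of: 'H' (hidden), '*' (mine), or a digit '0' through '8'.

0 0 1 H H H
0 0 1 H H H
0 0 1 1 2 1
0 0 0 0 0 0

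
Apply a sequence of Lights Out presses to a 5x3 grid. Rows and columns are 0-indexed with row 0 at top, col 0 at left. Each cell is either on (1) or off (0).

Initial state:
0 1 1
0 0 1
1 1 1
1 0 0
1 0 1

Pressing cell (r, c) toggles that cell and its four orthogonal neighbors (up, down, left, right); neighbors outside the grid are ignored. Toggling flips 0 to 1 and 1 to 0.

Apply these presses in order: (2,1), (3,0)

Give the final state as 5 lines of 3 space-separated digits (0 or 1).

After press 1 at (2,1):
0 1 1
0 1 1
0 0 0
1 1 0
1 0 1

After press 2 at (3,0):
0 1 1
0 1 1
1 0 0
0 0 0
0 0 1

Answer: 0 1 1
0 1 1
1 0 0
0 0 0
0 0 1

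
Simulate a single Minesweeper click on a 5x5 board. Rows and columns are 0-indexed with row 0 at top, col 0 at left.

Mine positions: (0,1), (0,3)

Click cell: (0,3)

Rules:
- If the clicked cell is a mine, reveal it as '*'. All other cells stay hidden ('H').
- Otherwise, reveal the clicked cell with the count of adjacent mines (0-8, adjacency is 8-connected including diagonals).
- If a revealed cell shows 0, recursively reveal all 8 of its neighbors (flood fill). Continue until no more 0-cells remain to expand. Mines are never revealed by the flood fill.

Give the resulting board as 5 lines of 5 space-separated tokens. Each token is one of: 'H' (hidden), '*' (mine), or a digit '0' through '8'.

H H H * H
H H H H H
H H H H H
H H H H H
H H H H H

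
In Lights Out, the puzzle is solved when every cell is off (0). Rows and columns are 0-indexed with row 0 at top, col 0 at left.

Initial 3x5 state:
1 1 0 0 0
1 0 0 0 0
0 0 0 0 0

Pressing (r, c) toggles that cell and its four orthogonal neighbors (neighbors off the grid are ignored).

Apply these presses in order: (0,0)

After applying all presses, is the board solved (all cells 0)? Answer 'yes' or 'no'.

Answer: yes

Derivation:
After press 1 at (0,0):
0 0 0 0 0
0 0 0 0 0
0 0 0 0 0

Lights still on: 0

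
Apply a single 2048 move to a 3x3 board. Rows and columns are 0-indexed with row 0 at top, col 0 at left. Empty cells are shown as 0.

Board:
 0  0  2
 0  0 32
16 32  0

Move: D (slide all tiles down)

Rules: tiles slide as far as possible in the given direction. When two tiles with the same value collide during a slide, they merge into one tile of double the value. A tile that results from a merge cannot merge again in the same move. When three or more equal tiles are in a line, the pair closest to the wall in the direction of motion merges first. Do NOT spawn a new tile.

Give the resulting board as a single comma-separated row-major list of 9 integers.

Slide down:
col 0: [0, 0, 16] -> [0, 0, 16]
col 1: [0, 0, 32] -> [0, 0, 32]
col 2: [2, 32, 0] -> [0, 2, 32]

Answer: 0, 0, 0, 0, 0, 2, 16, 32, 32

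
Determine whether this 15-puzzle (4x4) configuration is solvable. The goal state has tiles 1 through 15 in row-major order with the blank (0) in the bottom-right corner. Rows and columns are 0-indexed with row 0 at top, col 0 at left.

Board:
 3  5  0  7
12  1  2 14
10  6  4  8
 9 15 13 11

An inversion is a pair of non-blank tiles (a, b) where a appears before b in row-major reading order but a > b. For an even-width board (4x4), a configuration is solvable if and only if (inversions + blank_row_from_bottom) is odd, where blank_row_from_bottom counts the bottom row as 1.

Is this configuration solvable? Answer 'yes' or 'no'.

Inversions: 32
Blank is in row 0 (0-indexed from top), which is row 4 counting from the bottom (bottom = 1).
32 + 4 = 36, which is even, so the puzzle is not solvable.

Answer: no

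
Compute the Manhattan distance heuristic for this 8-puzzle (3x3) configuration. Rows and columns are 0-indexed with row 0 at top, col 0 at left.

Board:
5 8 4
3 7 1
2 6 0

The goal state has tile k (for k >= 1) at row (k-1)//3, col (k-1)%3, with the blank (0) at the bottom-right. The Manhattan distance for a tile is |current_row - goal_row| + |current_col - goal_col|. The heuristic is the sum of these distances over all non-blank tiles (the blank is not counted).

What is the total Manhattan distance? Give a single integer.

Tile 5: at (0,0), goal (1,1), distance |0-1|+|0-1| = 2
Tile 8: at (0,1), goal (2,1), distance |0-2|+|1-1| = 2
Tile 4: at (0,2), goal (1,0), distance |0-1|+|2-0| = 3
Tile 3: at (1,0), goal (0,2), distance |1-0|+|0-2| = 3
Tile 7: at (1,1), goal (2,0), distance |1-2|+|1-0| = 2
Tile 1: at (1,2), goal (0,0), distance |1-0|+|2-0| = 3
Tile 2: at (2,0), goal (0,1), distance |2-0|+|0-1| = 3
Tile 6: at (2,1), goal (1,2), distance |2-1|+|1-2| = 2
Sum: 2 + 2 + 3 + 3 + 2 + 3 + 3 + 2 = 20

Answer: 20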